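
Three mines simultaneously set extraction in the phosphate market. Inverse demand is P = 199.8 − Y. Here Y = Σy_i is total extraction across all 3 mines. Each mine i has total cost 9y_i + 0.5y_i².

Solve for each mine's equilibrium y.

A representative mine's profit is π_i = y_i(199.8 − Y) − 9y_i − 0.5y_i², with Y = y_i + Σ_{j≠i} y_j.
First-order condition: 190.8 − 3y_i − Σ_{j≠i} y_j = 0.
In a symmetric equilibrium every mine chooses the same y, so Σ_{j≠i} y_j = 2y. The condition becomes 190.8 − 5y = 0, giving y = 190.8/5 = 38.16.

38.16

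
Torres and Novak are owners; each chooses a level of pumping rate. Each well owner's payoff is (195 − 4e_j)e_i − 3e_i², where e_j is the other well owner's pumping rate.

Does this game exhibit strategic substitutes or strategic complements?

strategic substitutes

Torres's payoff is (195 − 4e_N)e_T − 3e_T².
∂π/∂e_T = 195 − 4e_N − 6e_T = 0, so e_T = 32.5 − (2/3)e_N.
The best-response slope de_T/de_N = −2/3 < 0: the reaction function is downward-sloping, so the choices are strategic substitutes.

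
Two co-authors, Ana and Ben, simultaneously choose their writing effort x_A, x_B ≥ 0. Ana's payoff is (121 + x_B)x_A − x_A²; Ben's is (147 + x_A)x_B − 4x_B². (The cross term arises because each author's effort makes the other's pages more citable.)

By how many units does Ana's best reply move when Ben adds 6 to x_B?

Expanding Ana's payoff: 121x_A + x_Bx_A − x_A².
∂π/∂x_A = 121 + x_B − 2x_A = 0, so x_A = 60.5 + 0.5x_B.
The reaction-function slope is 0.5, so a 6-unit rise in x_B moves x_A by 0.5 × 6 = 3. Ana's best response rises — the actions are strategic complements.

3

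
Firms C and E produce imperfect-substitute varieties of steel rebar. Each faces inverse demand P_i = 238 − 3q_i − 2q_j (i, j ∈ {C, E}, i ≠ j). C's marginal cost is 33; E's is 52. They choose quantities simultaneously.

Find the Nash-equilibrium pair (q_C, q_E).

26.8125, 22.0625

Firm C's profit: π = q_C(238 − 3q_C − 2q_E) − 33q_C.
∂π/∂q_C = 205 − 6q_C − 2q_E = 0 ⇒ q_C = 205/6 − (1/3)q_E.
Similarly q_E = 31 − (1/3)q_C.
Solving the two reaction functions simultaneously: (1 − (−1/3)(−1/3))q_C = 205/6 − (1/3)·31, so (8/9)q_C = 143/6 and q_C = 26.8125.
Then q_E = 31 − (1/3)·26.8125 = 22.0625.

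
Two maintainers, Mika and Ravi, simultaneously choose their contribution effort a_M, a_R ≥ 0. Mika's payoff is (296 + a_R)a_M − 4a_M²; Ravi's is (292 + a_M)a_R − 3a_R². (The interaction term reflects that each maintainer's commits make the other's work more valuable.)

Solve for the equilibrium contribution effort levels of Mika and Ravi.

44, 56

Expanding Mika's payoff: 296a_M + a_Ra_M − 4a_M².
∂π/∂a_M = 296 + a_R − 8a_M = 0, so a_M = 37 + 0.125a_R.
Likewise for Ravi: a_R = 146/3 + (1/6)a_M.
Plugging a_R into Mika's best response: a_M = 37 + 0.125(146/3 + (1/6)a_M) ⇒ (47/48)a_M = 517/12, so a_M = 44.
Then a_R = 146/3 + (1/6)·44 = 56.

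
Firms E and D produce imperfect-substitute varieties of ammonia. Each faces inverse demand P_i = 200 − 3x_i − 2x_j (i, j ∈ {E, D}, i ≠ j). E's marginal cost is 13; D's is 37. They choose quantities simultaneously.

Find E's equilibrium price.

87.625

Firm E's profit: π = x_E(200 − 3x_E − 2x_D) − 13x_E.
∂π/∂x_E = 187 − 6x_E − 2x_D = 0 ⇒ x_E = 187/6 − (1/3)x_D.
Similarly x_D = 163/6 − (1/3)x_E.
Substituting the second reaction function into the first: x_E = 187/6 − (1/3)(163/6 − (1/3)x_E), which gives (8/9)x_E = 199/9 ⇒ x_E = 24.875.
Then x_D = 163/6 − (1/3)·24.875 = 18.875.
P_E = 200 − 3·24.875 − 2·18.875 = 87.625.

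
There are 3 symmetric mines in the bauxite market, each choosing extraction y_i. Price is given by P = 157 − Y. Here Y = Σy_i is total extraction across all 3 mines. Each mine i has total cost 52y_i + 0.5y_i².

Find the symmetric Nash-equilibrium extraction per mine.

21

A representative mine's profit is π_i = y_i(157 − Y) − 52y_i − 0.5y_i², with Y = y_i + Σ_{j≠i} y_j.
First-order condition: 105 − 3y_i − Σ_{j≠i} y_j = 0.
In a symmetric equilibrium every mine chooses the same y, so Σ_{j≠i} y_j = 2y. The condition becomes 105 − 5y = 0, giving y = 105/5 = 21.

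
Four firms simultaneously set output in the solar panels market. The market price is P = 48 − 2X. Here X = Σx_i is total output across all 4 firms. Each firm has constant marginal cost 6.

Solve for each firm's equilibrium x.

A representative firm's profit is π_i = x_i(48 − 2X) − 6x_i, with X = x_i + Σ_{j≠i} x_j.
First-order condition: 42 − 4x_i − 2Σ_{j≠i} x_j = 0.
Imposing symmetry (x_j = x for all j) turns Σ_{j≠i} x_j into 3x, so 42 = 10x and x = 4.2.

4.2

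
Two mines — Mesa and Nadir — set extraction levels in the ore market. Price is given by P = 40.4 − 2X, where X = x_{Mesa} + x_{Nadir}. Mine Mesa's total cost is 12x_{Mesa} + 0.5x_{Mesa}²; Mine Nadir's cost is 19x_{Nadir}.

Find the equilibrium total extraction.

Mine Mesa's profit: π = x_{Mesa}(40.4 − 2(x_{Mesa} + x_{Nadir})) − 12x_{Mesa} − 0.5x_{Mesa}².
∂π/∂x_{Mesa} = 28.4 − 5x_{Mesa} − 2x_{Nadir} = 0, so x_{Mesa} = 5.68 − 0.4x_{Nadir}.
For Nadir: ∂π/∂x_{Nadir} = 21.4 − 4x_{Nadir} − 2x_{Mesa} = 0 ⇒ x_{Nadir} = 5.35 − 0.5x_{Mesa}.
Plugging x_{Nadir} into Mesa's best response: x_{Mesa} = 5.68 − 0.4(5.35 − 0.5x_{Mesa}) ⇒ 0.8x_{Mesa} = 3.54, so x_{Mesa} = 4.425.
Then x_{Nadir} = 5.35 − 0.5·4.425 = 3.1375.
Total extraction: 4.425 + 3.1375 = 7.5625.

7.5625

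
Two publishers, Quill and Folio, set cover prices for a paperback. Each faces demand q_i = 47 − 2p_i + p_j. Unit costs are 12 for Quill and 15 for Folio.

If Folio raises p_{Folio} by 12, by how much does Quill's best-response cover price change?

Quill's profit: π = (p_{Quill} − 12)(47 − 2p_{Quill} + p_{Folio}).
∂π/∂p_{Quill} = 71 − 4p_{Quill} + p_{Folio} = 0 ⇒ p_{Quill} = 17.75 + 0.25p_{Folio}.
The reaction-function slope is 0.25, so a 12-unit rise in p_{Folio} moves p_{Quill} by 0.25 × 12 = 3. Quill's best response rises — the actions are strategic complements.

3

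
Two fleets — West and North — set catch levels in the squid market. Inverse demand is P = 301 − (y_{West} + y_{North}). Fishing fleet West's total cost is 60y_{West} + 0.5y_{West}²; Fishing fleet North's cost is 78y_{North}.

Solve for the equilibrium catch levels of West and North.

Fishing fleet West's profit: π = y_{West}(301 − (y_{West} + y_{North})) − 60y_{West} − 0.5y_{West}².
∂π/∂y_{West} = 241 − 3y_{West} − y_{North} = 0, so y_{West} = 241/3 − (1/3)y_{North}.
For North: ∂π/∂y_{North} = 223 − 2y_{North} − y_{West} = 0 ⇒ y_{North} = 111.5 − 0.5y_{West}.
Solving the two reaction functions simultaneously: (1 − (−1/3)(−0.5))y_{West} = 241/3 − (1/3)·111.5, so (5/6)y_{West} = 259/6 and y_{West} = 51.8.
Then y_{North} = 111.5 − 0.5·51.8 = 85.6.

51.8, 85.6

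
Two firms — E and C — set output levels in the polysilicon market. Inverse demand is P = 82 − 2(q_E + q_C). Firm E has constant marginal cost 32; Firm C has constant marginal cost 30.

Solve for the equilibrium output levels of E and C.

Firm E's profit: π = q_E(82 − 2(q_E + q_C)) − 32q_E.
∂π/∂q_E = 50 − 4q_E − 2q_C = 0, so q_E = 12.5 − 0.5q_C.
By the same steps for C: q_C = 13 − 0.5q_E.
Substituting the second reaction function into the first: q_E = 12.5 − 0.5(13 − 0.5q_E), which gives 0.75q_E = 6 ⇒ q_E = 8.
Then q_C = 13 − 0.5·8 = 9.

8, 9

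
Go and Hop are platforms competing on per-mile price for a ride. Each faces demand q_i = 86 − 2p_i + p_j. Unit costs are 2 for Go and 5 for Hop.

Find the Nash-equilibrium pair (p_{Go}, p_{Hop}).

30.4, 31.6

Go's profit: π = (p_{Go} − 2)(86 − 2p_{Go} + p_{Hop}).
∂π/∂p_{Go} = 90 − 4p_{Go} + p_{Hop} = 0 ⇒ p_{Go} = 22.5 + 0.25p_{Hop}.
Similarly p_{Hop} = 24 + 0.25p_{Go}.
Plugging p_{Hop} into Go's best response: p_{Go} = 22.5 + 0.25(24 + 0.25p_{Go}) ⇒ 0.9375p_{Go} = 28.5, so p_{Go} = 30.4.
Then p_{Hop} = 24 + 0.25·30.4 = 31.6.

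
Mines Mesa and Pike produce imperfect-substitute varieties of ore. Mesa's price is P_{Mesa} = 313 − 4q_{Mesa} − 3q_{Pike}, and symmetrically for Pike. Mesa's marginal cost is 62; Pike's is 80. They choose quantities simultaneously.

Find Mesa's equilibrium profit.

2265.76

Mine Mesa's profit: π = q_{Mesa}(313 − 4q_{Mesa} − 3q_{Pike}) − 62q_{Mesa}.
∂π/∂q_{Mesa} = 251 − 8q_{Mesa} − 3q_{Pike} = 0 ⇒ q_{Mesa} = 31.375 − 0.375q_{Pike}.
Similarly q_{Pike} = 29.125 − 0.375q_{Mesa}.
Substituting the second reaction function into the first: q_{Mesa} = 31.375 − 0.375(29.125 − 0.375q_{Mesa}), which gives (55/64)q_{Mesa} = 1309/64 ⇒ q_{Mesa} = 23.8.
Then q_{Pike} = 29.125 − 0.375·23.8 = 20.2.
P_{Mesa} = 313 − 4·23.8 − 3·20.2 = 157.2.
Profit = (157.2 − 62)·23.8 = 2265.76.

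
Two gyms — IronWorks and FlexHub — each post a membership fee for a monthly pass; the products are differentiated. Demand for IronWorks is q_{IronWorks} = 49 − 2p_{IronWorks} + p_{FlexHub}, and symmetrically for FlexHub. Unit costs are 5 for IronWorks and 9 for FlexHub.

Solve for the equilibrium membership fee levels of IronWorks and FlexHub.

20.2, 21.8

IronWorks's profit: π = (p_{IronWorks} − 5)(49 − 2p_{IronWorks} + p_{FlexHub}).
∂π/∂p_{IronWorks} = 59 − 4p_{IronWorks} + p_{FlexHub} = 0 ⇒ p_{IronWorks} = 14.75 + 0.25p_{FlexHub}.
Similarly p_{FlexHub} = 16.75 + 0.25p_{IronWorks}.
Plugging p_{FlexHub} into IronWorks's best response: p_{IronWorks} = 14.75 + 0.25(16.75 + 0.25p_{IronWorks}) ⇒ 0.9375p_{IronWorks} = 18.9375, so p_{IronWorks} = 20.2.
Then p_{FlexHub} = 16.75 + 0.25·20.2 = 21.8.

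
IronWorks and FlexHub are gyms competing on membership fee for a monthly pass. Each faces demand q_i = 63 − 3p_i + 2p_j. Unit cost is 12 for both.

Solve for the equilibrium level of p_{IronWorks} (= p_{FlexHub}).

24.75

IronWorks's profit: π = (p_{IronWorks} − 12)(63 − 3p_{IronWorks} + 2p_{FlexHub}).
∂π/∂p_{IronWorks} = 99 − 6p_{IronWorks} + 2p_{FlexHub} = 0 ⇒ p_{IronWorks} = 16.5 + (1/3)p_{FlexHub}.
The game is symmetric, so in equilibrium p_{FlexHub} = p_{IronWorks}: the reaction function gives (2/3)p_{IronWorks} = 16.5, hence p_{IronWorks} = 24.75.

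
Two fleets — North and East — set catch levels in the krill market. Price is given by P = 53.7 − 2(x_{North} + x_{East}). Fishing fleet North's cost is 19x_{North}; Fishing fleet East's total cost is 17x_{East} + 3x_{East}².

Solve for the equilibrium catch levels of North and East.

7.6, 2.15

Fishing fleet North's profit: π = x_{North}(53.7 − 2(x_{North} + x_{East})) − 19x_{North}.
∂π/∂x_{North} = 34.7 − 4x_{North} − 2x_{East} = 0, so x_{North} = 8.675 − 0.5x_{East}.
For East: ∂π/∂x_{East} = 36.7 − 10x_{East} − 2x_{North} = 0 ⇒ x_{East} = 3.67 − 0.2x_{North}.
Plugging x_{East} into North's best response: x_{North} = 8.675 − 0.5(3.67 − 0.2x_{North}) ⇒ 0.9x_{North} = 6.84, so x_{North} = 7.6.
Then x_{East} = 3.67 − 0.2·7.6 = 2.15.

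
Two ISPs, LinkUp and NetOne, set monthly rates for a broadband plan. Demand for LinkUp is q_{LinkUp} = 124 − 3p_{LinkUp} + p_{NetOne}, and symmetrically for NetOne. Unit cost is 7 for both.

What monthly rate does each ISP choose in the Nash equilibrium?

LinkUp's profit: π = (p_{LinkUp} − 7)(124 − 3p_{LinkUp} + p_{NetOne}).
∂π/∂p_{LinkUp} = 145 − 6p_{LinkUp} + p_{NetOne} = 0 ⇒ p_{LinkUp} = 145/6 + (1/6)p_{NetOne}.
Setting p_{LinkUp} = p_{NetOne} in the reaction function: p_{LinkUp} = 145/6 + (1/6)p_{LinkUp}, so p_{LinkUp} = (145/6) / (5/6) = 29.

29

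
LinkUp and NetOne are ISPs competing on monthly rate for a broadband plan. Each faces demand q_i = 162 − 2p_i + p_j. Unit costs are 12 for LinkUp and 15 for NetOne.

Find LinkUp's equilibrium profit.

5080.32

LinkUp's profit: π = (p_{LinkUp} − 12)(162 − 2p_{LinkUp} + p_{NetOne}).
∂π/∂p_{LinkUp} = 186 − 4p_{LinkUp} + p_{NetOne} = 0 ⇒ p_{LinkUp} = 46.5 + 0.25p_{NetOne}.
Similarly p_{NetOne} = 48 + 0.25p_{LinkUp}.
Plugging p_{NetOne} into LinkUp's best response: p_{LinkUp} = 46.5 + 0.25(48 + 0.25p_{LinkUp}) ⇒ 0.9375p_{LinkUp} = 58.5, so p_{LinkUp} = 62.4.
Then p_{NetOne} = 48 + 0.25·62.4 = 63.6.
q_{LinkUp} = 162 − 2·62.4 + 63.6 = 100.8.
Profit = (62.4 − 12)·100.8 = 5080.32.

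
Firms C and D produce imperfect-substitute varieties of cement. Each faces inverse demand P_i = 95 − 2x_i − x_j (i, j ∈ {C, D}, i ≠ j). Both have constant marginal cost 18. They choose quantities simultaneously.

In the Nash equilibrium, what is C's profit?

474.32

Firm C's profit: π = x_C(95 − 2x_C − x_D) − 18x_C.
∂π/∂x_C = 77 − 4x_C − x_D = 0 ⇒ x_C = 19.25 − 0.25x_D.
By symmetry x_D = x_C; substituting into the reaction function, 1.25x_C = 19.25 and x_C = 15.4.
P_C = 95 − 2·15.4 − 15.4 = 48.8.
Profit = (48.8 − 18)·15.4 = 474.32.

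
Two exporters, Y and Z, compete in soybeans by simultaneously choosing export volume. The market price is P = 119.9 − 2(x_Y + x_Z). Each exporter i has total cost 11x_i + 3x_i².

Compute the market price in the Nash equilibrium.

83.6

Exporter Y's profit: π = x_Y(119.9 − 2(x_Y + x_Z)) − 11x_Y − 3x_Y².
∂π/∂x_Y = 108.9 − 10x_Y − 2x_Z = 0, so x_Y = 10.89 − 0.2x_Z.
Setting x_Y = x_Z in the reaction function: x_Y = 10.89 − 0.2x_Y, so x_Y = 10.89 / 1.2 = 9.075.
Equilibrium price: P = 119.9 − 2·18.15 = 83.6.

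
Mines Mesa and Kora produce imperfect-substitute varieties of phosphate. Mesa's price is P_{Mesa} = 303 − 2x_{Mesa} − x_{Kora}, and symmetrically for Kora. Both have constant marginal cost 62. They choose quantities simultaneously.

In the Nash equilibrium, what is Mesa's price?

Mine Mesa's profit: π = x_{Mesa}(303 − 2x_{Mesa} − x_{Kora}) − 62x_{Mesa}.
∂π/∂x_{Mesa} = 241 − 4x_{Mesa} − x_{Kora} = 0 ⇒ x_{Mesa} = 60.25 − 0.25x_{Kora}.
By symmetry x_{Kora} = x_{Mesa}; substituting into the reaction function, 1.25x_{Mesa} = 60.25 and x_{Mesa} = 48.2.
P_{Mesa} = 303 − 2·48.2 − 48.2 = 158.4.

158.4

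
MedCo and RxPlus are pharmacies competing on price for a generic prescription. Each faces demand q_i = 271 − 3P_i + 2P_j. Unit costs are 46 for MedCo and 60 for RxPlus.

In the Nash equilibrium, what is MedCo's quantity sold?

176.625

MedCo's profit: π = (P_{MedCo} − 46)(271 − 3P_{MedCo} + 2P_{RxPlus}).
∂π/∂P_{MedCo} = 409 − 6P_{MedCo} + 2P_{RxPlus} = 0 ⇒ P_{MedCo} = 409/6 + (1/3)P_{RxPlus}.
Similarly P_{RxPlus} = 451/6 + (1/3)P_{MedCo}.
Plugging P_{RxPlus} into MedCo's best response: P_{MedCo} = 409/6 + (1/3)(451/6 + (1/3)P_{MedCo}) ⇒ (8/9)P_{MedCo} = 839/9, so P_{MedCo} = 104.875.
Then P_{RxPlus} = 451/6 + (1/3)·104.875 = 110.125.
q_{MedCo} = 271 − 3·104.875 + 2·110.125 = 176.625.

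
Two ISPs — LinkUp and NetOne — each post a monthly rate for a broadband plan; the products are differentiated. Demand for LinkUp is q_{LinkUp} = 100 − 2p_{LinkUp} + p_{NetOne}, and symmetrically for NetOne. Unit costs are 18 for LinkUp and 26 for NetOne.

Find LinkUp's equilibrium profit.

LinkUp's profit: π = (p_{LinkUp} − 18)(100 − 2p_{LinkUp} + p_{NetOne}).
∂π/∂p_{LinkUp} = 136 − 4p_{LinkUp} + p_{NetOne} = 0 ⇒ p_{LinkUp} = 34 + 0.25p_{NetOne}.
Similarly p_{NetOne} = 38 + 0.25p_{LinkUp}.
Substituting the second reaction function into the first: p_{LinkUp} = 34 + 0.25(38 + 0.25p_{LinkUp}), which gives 0.9375p_{LinkUp} = 43.5 ⇒ p_{LinkUp} = 46.4.
Then p_{NetOne} = 38 + 0.25·46.4 = 49.6.
q_{LinkUp} = 100 − 2·46.4 + 49.6 = 56.8.
Profit = (46.4 − 18)·56.8 = 1613.12.

1613.12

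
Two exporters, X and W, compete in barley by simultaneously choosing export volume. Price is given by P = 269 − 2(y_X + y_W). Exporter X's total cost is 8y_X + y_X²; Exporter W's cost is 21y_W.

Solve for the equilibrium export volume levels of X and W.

27.4, 48.3

Exporter X's profit: π = y_X(269 − 2(y_X + y_W)) − 8y_X − y_X².
∂π/∂y_X = 261 − 6y_X − 2y_W = 0, so y_X = 43.5 − (1/3)y_W.
For W: ∂π/∂y_W = 248 − 4y_W − 2y_X = 0 ⇒ y_W = 62 − 0.5y_X.
Solving the two reaction functions simultaneously: (1 − (−1/3)(−0.5))y_X = 43.5 − (1/3)·62, so (5/6)y_X = 137/6 and y_X = 27.4.
Then y_W = 62 − 0.5·27.4 = 48.3.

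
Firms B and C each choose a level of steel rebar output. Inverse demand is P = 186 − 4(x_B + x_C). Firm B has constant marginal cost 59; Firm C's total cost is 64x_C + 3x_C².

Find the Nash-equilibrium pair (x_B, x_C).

Firm B's profit: π = x_B(186 − 4(x_B + x_C)) − 59x_B.
∂π/∂x_B = 127 − 8x_B − 4x_C = 0, so x_B = 15.875 − 0.5x_C.
For C: ∂π/∂x_C = 122 − 14x_C − 4x_B = 0 ⇒ x_C = 61/7 − (2/7)x_B.
Substituting the second reaction function into the first: x_B = 15.875 − 0.5(61/7 − (2/7)x_B), which gives (6/7)x_B = 645/56 ⇒ x_B = 13.4375.
Then x_C = 61/7 − (2/7)·13.4375 = 4.875.

13.4375, 4.875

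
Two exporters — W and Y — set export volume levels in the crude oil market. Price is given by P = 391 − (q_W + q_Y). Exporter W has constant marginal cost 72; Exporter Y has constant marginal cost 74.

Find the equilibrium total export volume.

212

Exporter W's profit: π = q_W(391 − (q_W + q_Y)) − 72q_W.
∂π/∂q_W = 319 − 2q_W − q_Y = 0, so q_W = 159.5 − 0.5q_Y.
By the same steps for Y: q_Y = 158.5 − 0.5q_W.
Substituting the second reaction function into the first: q_W = 159.5 − 0.5(158.5 − 0.5q_W), which gives 0.75q_W = 80.25 ⇒ q_W = 107.
Then q_Y = 158.5 − 0.5·107 = 105.
Total export volume: 107 + 105 = 212.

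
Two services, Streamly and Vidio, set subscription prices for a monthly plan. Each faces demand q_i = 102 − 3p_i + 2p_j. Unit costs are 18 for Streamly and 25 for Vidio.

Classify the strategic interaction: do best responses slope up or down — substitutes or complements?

Streamly's profit: π = (p_{Streamly} − 18)(102 − 3p_{Streamly} + 2p_{Vidio}).
∂π/∂p_{Streamly} = 156 − 6p_{Streamly} + 2p_{Vidio} = 0 ⇒ p_{Streamly} = 26 + (1/3)p_{Vidio}.
The best-response slope dp_{Streamly}/dp_{Vidio} = 1/3 > 0: the reaction function is upward-sloping, so the choices are strategic complements.

strategic complements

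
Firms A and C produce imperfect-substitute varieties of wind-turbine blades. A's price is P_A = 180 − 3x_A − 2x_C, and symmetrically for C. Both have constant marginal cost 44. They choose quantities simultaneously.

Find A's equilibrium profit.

867

Firm A's profit: π = x_A(180 − 3x_A − 2x_C) − 44x_A.
∂π/∂x_A = 136 − 6x_A − 2x_C = 0 ⇒ x_A = 68/3 − (1/3)x_C.
The game is symmetric, so in equilibrium x_C = x_A: the reaction function gives (4/3)x_A = 68/3, hence x_A = 17.
P_A = 180 − 3·17 − 2·17 = 95.
Profit = (95 − 44)·17 = 867.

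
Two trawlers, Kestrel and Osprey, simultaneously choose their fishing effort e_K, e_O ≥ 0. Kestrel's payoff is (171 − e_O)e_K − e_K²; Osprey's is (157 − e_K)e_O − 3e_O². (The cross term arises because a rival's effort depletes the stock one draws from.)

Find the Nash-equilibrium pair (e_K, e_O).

79, 13

Expanding Kestrel's payoff: 171e_K − e_Oe_K − e_K².
∂π/∂e_K = 171 − e_O − 2e_K = 0, so e_K = 85.5 − 0.5e_O.
Likewise for Osprey: e_O = 157/6 − (1/6)e_K.
Plugging e_O into Kestrel's best response: e_K = 85.5 − 0.5(157/6 − (1/6)e_K) ⇒ (11/12)e_K = 869/12, so e_K = 79.
Then e_O = 157/6 − (1/6)·79 = 13.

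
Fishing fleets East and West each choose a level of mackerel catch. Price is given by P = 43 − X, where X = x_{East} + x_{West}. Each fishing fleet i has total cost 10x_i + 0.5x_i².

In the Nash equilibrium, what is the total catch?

Fishing fleet East's profit: π = x_{East}(43 − (x_{East} + x_{West})) − 10x_{East} − 0.5x_{East}².
∂π/∂x_{East} = 33 − 3x_{East} − x_{West} = 0, so x_{East} = 11 − (1/3)x_{West}.
The game is symmetric, so in equilibrium x_{West} = x_{East}: the reaction function gives (4/3)x_{East} = 11, hence x_{East} = 8.25.
Total catch: 8.25 + 8.25 = 16.5.

16.5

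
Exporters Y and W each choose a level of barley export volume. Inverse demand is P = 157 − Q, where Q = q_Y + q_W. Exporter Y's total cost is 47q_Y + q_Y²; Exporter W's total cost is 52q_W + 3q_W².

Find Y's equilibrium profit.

1250

Exporter Y's profit: π = q_Y(157 − (q_Y + q_W)) − 47q_Y − q_Y².
∂π/∂q_Y = 110 − 4q_Y − q_W = 0, so q_Y = 27.5 − 0.25q_W.
For W: ∂π/∂q_W = 105 − 8q_W − q_Y = 0 ⇒ q_W = 13.125 − 0.125q_Y.
Plugging q_W into Y's best response: q_Y = 27.5 − 0.25(13.125 − 0.125q_Y) ⇒ (31/32)q_Y = 775/32, so q_Y = 25.
Then q_W = 13.125 − 0.125·25 = 10.
Price P = 157 − 35 = 122.
Y's profit: (122 − 47)·25 − (25)² = 1250.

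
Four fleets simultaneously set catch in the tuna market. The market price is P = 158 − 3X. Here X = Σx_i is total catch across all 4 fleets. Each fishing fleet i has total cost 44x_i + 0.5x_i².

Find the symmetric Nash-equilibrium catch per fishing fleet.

7.125

A representative fishing fleet's profit is π_i = x_i(158 − 3X) − 44x_i − 0.5x_i², with X = x_i + Σ_{j≠i} x_j.
First-order condition: 114 − 7x_i − 3Σ_{j≠i} x_j = 0.
Imposing symmetry (x_j = x for all j) turns Σ_{j≠i} x_j into 3x, so 114 = 16x and x = 7.125.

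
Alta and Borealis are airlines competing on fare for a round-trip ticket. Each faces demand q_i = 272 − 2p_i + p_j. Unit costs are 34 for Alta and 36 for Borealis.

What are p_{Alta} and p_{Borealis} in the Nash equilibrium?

113.6, 114.4

Alta's profit: π = (p_{Alta} − 34)(272 − 2p_{Alta} + p_{Borealis}).
∂π/∂p_{Alta} = 340 − 4p_{Alta} + p_{Borealis} = 0 ⇒ p_{Alta} = 85 + 0.25p_{Borealis}.
Similarly p_{Borealis} = 86 + 0.25p_{Alta}.
Substituting the second reaction function into the first: p_{Alta} = 85 + 0.25(86 + 0.25p_{Alta}), which gives 0.9375p_{Alta} = 106.5 ⇒ p_{Alta} = 113.6.
Then p_{Borealis} = 86 + 0.25·113.6 = 114.4.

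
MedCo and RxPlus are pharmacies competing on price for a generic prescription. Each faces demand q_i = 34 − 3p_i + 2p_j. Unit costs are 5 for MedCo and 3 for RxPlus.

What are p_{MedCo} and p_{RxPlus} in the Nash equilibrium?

MedCo's profit: π = (p_{MedCo} − 5)(34 − 3p_{MedCo} + 2p_{RxPlus}).
∂π/∂p_{MedCo} = 49 − 6p_{MedCo} + 2p_{RxPlus} = 0 ⇒ p_{MedCo} = 49/6 + (1/3)p_{RxPlus}.
Similarly p_{RxPlus} = 43/6 + (1/3)p_{MedCo}.
Substituting the second reaction function into the first: p_{MedCo} = 49/6 + (1/3)(43/6 + (1/3)p_{MedCo}), which gives (8/9)p_{MedCo} = 95/9 ⇒ p_{MedCo} = 11.875.
Then p_{RxPlus} = 43/6 + (1/3)·11.875 = 11.125.

11.875, 11.125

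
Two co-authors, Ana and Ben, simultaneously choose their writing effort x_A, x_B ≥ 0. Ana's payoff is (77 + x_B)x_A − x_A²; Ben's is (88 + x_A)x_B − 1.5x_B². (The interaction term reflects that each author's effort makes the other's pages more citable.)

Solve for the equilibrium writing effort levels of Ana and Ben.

63.8, 50.6

Expanding Ana's payoff: 77x_A + x_Bx_A − x_A².
∂π/∂x_A = 77 + x_B − 2x_A = 0, so x_A = 38.5 + 0.5x_B.
Likewise for Ben: x_B = 88/3 + (1/3)x_A.
Plugging x_B into Ana's best response: x_A = 38.5 + 0.5(88/3 + (1/3)x_A) ⇒ (5/6)x_A = 319/6, so x_A = 63.8.
Then x_B = 88/3 + (1/3)·63.8 = 50.6.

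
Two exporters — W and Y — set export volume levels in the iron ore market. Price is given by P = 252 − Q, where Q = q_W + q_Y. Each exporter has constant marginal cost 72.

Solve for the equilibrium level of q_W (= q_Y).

Exporter W's profit: π = q_W(252 − (q_W + q_Y)) − 72q_W.
∂π/∂q_W = 180 − 2q_W − q_Y = 0, so q_W = 90 − 0.5q_Y.
The game is symmetric, so in equilibrium q_Y = q_W: the reaction function gives 1.5q_W = 90, hence q_W = 60.

60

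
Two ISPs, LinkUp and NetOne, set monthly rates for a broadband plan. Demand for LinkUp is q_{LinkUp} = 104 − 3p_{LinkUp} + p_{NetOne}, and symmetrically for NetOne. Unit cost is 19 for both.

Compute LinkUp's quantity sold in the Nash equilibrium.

LinkUp's profit: π = (p_{LinkUp} − 19)(104 − 3p_{LinkUp} + p_{NetOne}).
∂π/∂p_{LinkUp} = 161 − 6p_{LinkUp} + p_{NetOne} = 0 ⇒ p_{LinkUp} = 161/6 + (1/6)p_{NetOne}.
Setting p_{LinkUp} = p_{NetOne} in the reaction function: p_{LinkUp} = 161/6 + (1/6)p_{LinkUp}, so p_{LinkUp} = (161/6) / (5/6) = 32.2.
q_{LinkUp} = 104 − 3·32.2 + 32.2 = 39.6.

39.6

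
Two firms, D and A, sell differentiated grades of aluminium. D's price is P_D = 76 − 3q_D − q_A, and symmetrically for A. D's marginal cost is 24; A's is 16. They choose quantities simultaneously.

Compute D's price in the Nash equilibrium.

45.6

Firm D's profit: π = q_D(76 − 3q_D − q_A) − 24q_D.
∂π/∂q_D = 52 − 6q_D − q_A = 0 ⇒ q_D = 26/3 − (1/6)q_A.
Similarly q_A = 10 − (1/6)q_D.
Solving the two reaction functions simultaneously: (1 − (−1/6)(−1/6))q_D = 26/3 − (1/6)·10, so (35/36)q_D = 7 and q_D = 7.2.
Then q_A = 10 − (1/6)·7.2 = 8.8.
P_D = 76 − 3·7.2 − 8.8 = 45.6.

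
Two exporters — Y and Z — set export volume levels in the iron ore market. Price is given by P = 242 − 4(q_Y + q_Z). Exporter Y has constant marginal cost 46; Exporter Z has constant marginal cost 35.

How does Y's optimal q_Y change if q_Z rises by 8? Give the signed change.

-4

Exporter Y's profit: π = q_Y(242 − 4(q_Y + q_Z)) − 46q_Y.
∂π/∂q_Y = 196 − 8q_Y − 4q_Z = 0, so q_Y = 24.5 − 0.5q_Z.
The reaction-function slope is −0.5, so an 8-unit rise in q_Z moves q_Y by −0.5 × 8 = −4. Y's best response falls — the actions are strategic substitutes.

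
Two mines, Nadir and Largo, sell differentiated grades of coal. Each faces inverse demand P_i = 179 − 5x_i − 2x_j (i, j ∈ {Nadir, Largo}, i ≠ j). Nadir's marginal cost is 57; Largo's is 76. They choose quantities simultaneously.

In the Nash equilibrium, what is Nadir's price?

Mine Nadir's profit: π = x_{Nadir}(179 − 5x_{Nadir} − 2x_{Largo}) − 57x_{Nadir}.
∂π/∂x_{Nadir} = 122 − 10x_{Nadir} − 2x_{Largo} = 0 ⇒ x_{Nadir} = 12.2 − 0.2x_{Largo}.
Similarly x_{Largo} = 10.3 − 0.2x_{Nadir}.
Substituting the second reaction function into the first: x_{Nadir} = 12.2 − 0.2(10.3 − 0.2x_{Nadir}), which gives 0.96x_{Nadir} = 10.14 ⇒ x_{Nadir} = 10.5625.
Then x_{Largo} = 10.3 − 0.2·10.5625 = 8.1875.
P_{Nadir} = 179 − 5·10.5625 − 2·8.1875 = 109.8125.

109.8125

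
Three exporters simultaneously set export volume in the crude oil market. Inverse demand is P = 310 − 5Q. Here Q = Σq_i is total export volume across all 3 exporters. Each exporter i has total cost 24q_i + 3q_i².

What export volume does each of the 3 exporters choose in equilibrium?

A representative exporter's profit is π_i = q_i(310 − 5Q) − 24q_i − 3q_i², with Q = q_i + Σ_{j≠i} q_j.
First-order condition: 286 − 16q_i − 5Σ_{j≠i} q_j = 0.
In a symmetric equilibrium every exporter chooses the same q, so Σ_{j≠i} q_j = 2q. The condition becomes 286 − 26q = 0, giving q = 286/26 = 11.

11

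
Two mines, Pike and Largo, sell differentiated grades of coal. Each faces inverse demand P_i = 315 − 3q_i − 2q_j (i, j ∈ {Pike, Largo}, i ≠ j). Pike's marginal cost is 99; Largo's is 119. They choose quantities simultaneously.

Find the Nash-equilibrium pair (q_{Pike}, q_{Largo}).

Mine Pike's profit: π = q_{Pike}(315 − 3q_{Pike} − 2q_{Largo}) − 99q_{Pike}.
∂π/∂q_{Pike} = 216 − 6q_{Pike} − 2q_{Largo} = 0 ⇒ q_{Pike} = 36 − (1/3)q_{Largo}.
Similarly q_{Largo} = 98/3 − (1/3)q_{Pike}.
Solving the two reaction functions simultaneously: (1 − (−1/3)(−1/3))q_{Pike} = 36 − (1/3)·(98/3), so (8/9)q_{Pike} = 226/9 and q_{Pike} = 28.25.
Then q_{Largo} = 98/3 − (1/3)·28.25 = 23.25.

28.25, 23.25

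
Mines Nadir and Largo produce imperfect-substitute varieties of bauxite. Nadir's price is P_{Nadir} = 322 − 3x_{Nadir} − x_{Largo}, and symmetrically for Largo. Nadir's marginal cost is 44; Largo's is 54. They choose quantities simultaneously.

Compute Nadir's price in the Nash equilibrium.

164

Mine Nadir's profit: π = x_{Nadir}(322 − 3x_{Nadir} − x_{Largo}) − 44x_{Nadir}.
∂π/∂x_{Nadir} = 278 − 6x_{Nadir} − x_{Largo} = 0 ⇒ x_{Nadir} = 139/3 − (1/6)x_{Largo}.
Similarly x_{Largo} = 134/3 − (1/6)x_{Nadir}.
Solving the two reaction functions simultaneously: (1 − (−1/6)(−1/6))x_{Nadir} = 139/3 − (1/6)·(134/3), so (35/36)x_{Nadir} = 350/9 and x_{Nadir} = 40.
Then x_{Largo} = 134/3 − (1/6)·40 = 38.
P_{Nadir} = 322 − 3·40 − 38 = 164.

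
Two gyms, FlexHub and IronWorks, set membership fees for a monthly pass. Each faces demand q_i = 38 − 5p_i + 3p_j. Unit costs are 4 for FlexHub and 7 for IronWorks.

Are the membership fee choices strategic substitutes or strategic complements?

FlexHub's profit: π = (p_{FlexHub} − 4)(38 − 5p_{FlexHub} + 3p_{IronWorks}).
∂π/∂p_{FlexHub} = 58 − 10p_{FlexHub} + 3p_{IronWorks} = 0 ⇒ p_{FlexHub} = 5.8 + 0.3p_{IronWorks}.
The best-response slope dp_{FlexHub}/dp_{IronWorks} = 0.3 > 0: the reaction function is upward-sloping, so the choices are strategic complements.

strategic complements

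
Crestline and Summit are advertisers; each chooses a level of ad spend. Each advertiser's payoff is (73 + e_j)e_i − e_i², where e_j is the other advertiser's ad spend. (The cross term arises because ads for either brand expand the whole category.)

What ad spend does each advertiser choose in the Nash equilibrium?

Crestline's payoff is (73 + e_S)e_C − e_C².
∂π/∂e_C = 73 + e_S − 2e_C = 0, so e_C = 36.5 + 0.5e_S.
The game is symmetric, so in equilibrium e_S = e_C: the reaction function gives 0.5e_C = 36.5, hence e_C = 73.

73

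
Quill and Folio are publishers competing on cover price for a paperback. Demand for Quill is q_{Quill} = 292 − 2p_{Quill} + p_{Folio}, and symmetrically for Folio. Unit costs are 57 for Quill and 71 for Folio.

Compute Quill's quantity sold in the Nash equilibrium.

Quill's profit: π = (p_{Quill} − 57)(292 − 2p_{Quill} + p_{Folio}).
∂π/∂p_{Quill} = 406 − 4p_{Quill} + p_{Folio} = 0 ⇒ p_{Quill} = 101.5 + 0.25p_{Folio}.
Similarly p_{Folio} = 108.5 + 0.25p_{Quill}.
Plugging p_{Folio} into Quill's best response: p_{Quill} = 101.5 + 0.25(108.5 + 0.25p_{Quill}) ⇒ 0.9375p_{Quill} = 128.625, so p_{Quill} = 137.2.
Then p_{Folio} = 108.5 + 0.25·137.2 = 142.8.
q_{Quill} = 292 − 2·137.2 + 142.8 = 160.4.

160.4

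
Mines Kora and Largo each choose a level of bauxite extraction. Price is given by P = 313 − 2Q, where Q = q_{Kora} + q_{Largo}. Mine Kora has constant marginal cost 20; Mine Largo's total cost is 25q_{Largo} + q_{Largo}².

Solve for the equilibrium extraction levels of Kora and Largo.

59.1, 28.3

Mine Kora's profit: π = q_{Kora}(313 − 2(q_{Kora} + q_{Largo})) − 20q_{Kora}.
∂π/∂q_{Kora} = 293 − 4q_{Kora} − 2q_{Largo} = 0, so q_{Kora} = 73.25 − 0.5q_{Largo}.
For Largo: ∂π/∂q_{Largo} = 288 − 6q_{Largo} − 2q_{Kora} = 0 ⇒ q_{Largo} = 48 − (1/3)q_{Kora}.
Plugging q_{Largo} into Kora's best response: q_{Kora} = 73.25 − 0.5(48 − (1/3)q_{Kora}) ⇒ (5/6)q_{Kora} = 49.25, so q_{Kora} = 59.1.
Then q_{Largo} = 48 − (1/3)·59.1 = 28.3.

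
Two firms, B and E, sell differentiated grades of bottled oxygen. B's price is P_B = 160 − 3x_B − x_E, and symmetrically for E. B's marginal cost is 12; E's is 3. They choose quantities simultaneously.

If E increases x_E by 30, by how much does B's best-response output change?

Firm B's profit: π = x_B(160 − 3x_B − x_E) − 12x_B.
∂π/∂x_B = 148 − 6x_B − x_E = 0 ⇒ x_B = 74/3 − (1/6)x_E.
The reaction-function slope is −1/6, so a 30-unit rise in x_E moves x_B by −1/6 × 30 = −5. B's best response falls — the actions are strategic substitutes.

-5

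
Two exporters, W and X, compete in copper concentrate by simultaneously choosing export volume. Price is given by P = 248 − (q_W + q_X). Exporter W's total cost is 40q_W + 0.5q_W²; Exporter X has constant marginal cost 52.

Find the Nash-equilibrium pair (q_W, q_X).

Exporter W's profit: π = q_W(248 − (q_W + q_X)) − 40q_W − 0.5q_W².
∂π/∂q_W = 208 − 3q_W − q_X = 0, so q_W = 208/3 − (1/3)q_X.
For X: ∂π/∂q_X = 196 − 2q_X − q_W = 0 ⇒ q_X = 98 − 0.5q_W.
Substituting the second reaction function into the first: q_W = 208/3 − (1/3)(98 − 0.5q_W), which gives (5/6)q_W = 110/3 ⇒ q_W = 44.
Then q_X = 98 − 0.5·44 = 76.

44, 76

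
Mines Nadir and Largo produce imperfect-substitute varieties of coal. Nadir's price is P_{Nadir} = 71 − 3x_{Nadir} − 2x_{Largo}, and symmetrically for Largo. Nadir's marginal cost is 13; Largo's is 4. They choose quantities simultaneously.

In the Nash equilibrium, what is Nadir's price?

Mine Nadir's profit: π = x_{Nadir}(71 − 3x_{Nadir} − 2x_{Largo}) − 13x_{Nadir}.
∂π/∂x_{Nadir} = 58 − 6x_{Nadir} − 2x_{Largo} = 0 ⇒ x_{Nadir} = 29/3 − (1/3)x_{Largo}.
Similarly x_{Largo} = 67/6 − (1/3)x_{Nadir}.
Solving the two reaction functions simultaneously: (1 − (−1/3)(−1/3))x_{Nadir} = 29/3 − (1/3)·(67/6), so (8/9)x_{Nadir} = 107/18 and x_{Nadir} = 6.6875.
Then x_{Largo} = 67/6 − (1/3)·6.6875 = 8.9375.
P_{Nadir} = 71 − 3·6.6875 − 2·8.9375 = 33.0625.

33.0625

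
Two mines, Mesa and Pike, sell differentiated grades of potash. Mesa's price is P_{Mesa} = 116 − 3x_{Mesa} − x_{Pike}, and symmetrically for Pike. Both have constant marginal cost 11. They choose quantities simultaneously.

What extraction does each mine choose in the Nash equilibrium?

15

Mine Mesa's profit: π = x_{Mesa}(116 − 3x_{Mesa} − x_{Pike}) − 11x_{Mesa}.
∂π/∂x_{Mesa} = 105 − 6x_{Mesa} − x_{Pike} = 0 ⇒ x_{Mesa} = 17.5 − (1/6)x_{Pike}.
The game is symmetric, so in equilibrium x_{Pike} = x_{Mesa}: the reaction function gives (7/6)x_{Mesa} = 17.5, hence x_{Mesa} = 15.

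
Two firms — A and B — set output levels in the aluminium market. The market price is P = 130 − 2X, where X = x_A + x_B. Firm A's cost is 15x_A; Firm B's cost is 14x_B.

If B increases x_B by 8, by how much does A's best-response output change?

-4

Firm A's profit: π = x_A(130 − 2(x_A + x_B)) − 15x_A.
∂π/∂x_A = 115 − 4x_A − 2x_B = 0, so x_A = 28.75 − 0.5x_B.
The reaction-function slope is −0.5, so an 8-unit rise in x_B moves x_A by −0.5 × 8 = −4. A's best response falls — the actions are strategic substitutes.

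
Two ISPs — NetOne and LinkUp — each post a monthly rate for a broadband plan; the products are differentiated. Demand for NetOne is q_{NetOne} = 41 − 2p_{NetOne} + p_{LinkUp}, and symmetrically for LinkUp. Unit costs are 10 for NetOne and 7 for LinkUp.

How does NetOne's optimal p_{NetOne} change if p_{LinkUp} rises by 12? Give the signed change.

3

NetOne's profit: π = (p_{NetOne} − 10)(41 − 2p_{NetOne} + p_{LinkUp}).
∂π/∂p_{NetOne} = 61 − 4p_{NetOne} + p_{LinkUp} = 0 ⇒ p_{NetOne} = 15.25 + 0.25p_{LinkUp}.
The reaction-function slope is 0.25, so a 12-unit rise in p_{LinkUp} moves p_{NetOne} by 0.25 × 12 = 3. NetOne's best response rises — the actions are strategic complements.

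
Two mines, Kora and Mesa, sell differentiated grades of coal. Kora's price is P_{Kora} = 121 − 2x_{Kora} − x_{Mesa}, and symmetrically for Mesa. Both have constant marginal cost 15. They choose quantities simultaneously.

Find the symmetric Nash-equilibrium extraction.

Mine Kora's profit: π = x_{Kora}(121 − 2x_{Kora} − x_{Mesa}) − 15x_{Kora}.
∂π/∂x_{Kora} = 106 − 4x_{Kora} − x_{Mesa} = 0 ⇒ x_{Kora} = 26.5 − 0.25x_{Mesa}.
The game is symmetric, so in equilibrium x_{Mesa} = x_{Kora}: the reaction function gives 1.25x_{Kora} = 26.5, hence x_{Kora} = 21.2.

21.2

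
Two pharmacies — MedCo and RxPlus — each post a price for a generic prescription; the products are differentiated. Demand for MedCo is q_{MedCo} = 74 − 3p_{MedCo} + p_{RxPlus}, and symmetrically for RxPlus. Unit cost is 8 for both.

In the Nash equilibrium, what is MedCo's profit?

403.68

MedCo's profit: π = (p_{MedCo} − 8)(74 − 3p_{MedCo} + p_{RxPlus}).
∂π/∂p_{MedCo} = 98 − 6p_{MedCo} + p_{RxPlus} = 0 ⇒ p_{MedCo} = 49/3 + (1/6)p_{RxPlus}.
Setting p_{MedCo} = p_{RxPlus} in the reaction function: p_{MedCo} = 49/3 + (1/6)p_{MedCo}, so p_{MedCo} = (49/3) / (5/6) = 19.6.
q_{MedCo} = 74 − 3·19.6 + 19.6 = 34.8.
Profit = (19.6 − 8)·34.8 = 403.68.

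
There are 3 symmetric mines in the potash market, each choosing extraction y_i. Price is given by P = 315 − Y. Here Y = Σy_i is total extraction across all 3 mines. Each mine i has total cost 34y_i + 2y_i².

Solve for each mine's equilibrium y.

A representative mine's profit is π_i = y_i(315 − Y) − 34y_i − 2y_i², with Y = y_i + Σ_{j≠i} y_j.
First-order condition: 281 − 6y_i − Σ_{j≠i} y_j = 0.
With identical mines, set every y_j = y: then 281 − 6y − 2y = 0, i.e. y = 281/8 = 35.125.

35.125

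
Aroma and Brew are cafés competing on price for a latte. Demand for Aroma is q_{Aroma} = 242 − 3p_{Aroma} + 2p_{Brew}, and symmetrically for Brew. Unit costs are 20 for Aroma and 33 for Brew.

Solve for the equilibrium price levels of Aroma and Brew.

Aroma's profit: π = (p_{Aroma} − 20)(242 − 3p_{Aroma} + 2p_{Brew}).
∂π/∂p_{Aroma} = 302 − 6p_{Aroma} + 2p_{Brew} = 0 ⇒ p_{Aroma} = 151/3 + (1/3)p_{Brew}.
Similarly p_{Brew} = 341/6 + (1/3)p_{Aroma}.
Plugging p_{Brew} into Aroma's best response: p_{Aroma} = 151/3 + (1/3)(341/6 + (1/3)p_{Aroma}) ⇒ (8/9)p_{Aroma} = 1247/18, so p_{Aroma} = 77.9375.
Then p_{Brew} = 341/6 + (1/3)·77.9375 = 82.8125.

77.9375, 82.8125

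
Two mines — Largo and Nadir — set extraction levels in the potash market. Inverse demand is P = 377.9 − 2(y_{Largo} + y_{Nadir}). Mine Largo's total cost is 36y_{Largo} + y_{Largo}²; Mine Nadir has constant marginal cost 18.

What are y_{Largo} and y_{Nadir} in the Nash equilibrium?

Mine Largo's profit: π = y_{Largo}(377.9 − 2(y_{Largo} + y_{Nadir})) − 36y_{Largo} − y_{Largo}².
∂π/∂y_{Largo} = 341.9 − 6y_{Largo} − 2y_{Nadir} = 0, so y_{Largo} = 3419/60 − (1/3)y_{Nadir}.
For Nadir: ∂π/∂y_{Nadir} = 359.9 − 4y_{Nadir} − 2y_{Largo} = 0 ⇒ y_{Nadir} = 89.975 − 0.5y_{Largo}.
Plugging y_{Nadir} into Largo's best response: y_{Largo} = 3419/60 − (1/3)(89.975 − 0.5y_{Largo}) ⇒ (5/6)y_{Largo} = 3239/120, so y_{Largo} = 32.39.
Then y_{Nadir} = 89.975 − 0.5·32.39 = 73.78.

32.39, 73.78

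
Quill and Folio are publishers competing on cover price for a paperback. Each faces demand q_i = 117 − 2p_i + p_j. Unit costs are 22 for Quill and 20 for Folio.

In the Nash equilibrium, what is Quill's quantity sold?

Quill's profit: π = (p_{Quill} − 22)(117 − 2p_{Quill} + p_{Folio}).
∂π/∂p_{Quill} = 161 − 4p_{Quill} + p_{Folio} = 0 ⇒ p_{Quill} = 40.25 + 0.25p_{Folio}.
Similarly p_{Folio} = 39.25 + 0.25p_{Quill}.
Substituting the second reaction function into the first: p_{Quill} = 40.25 + 0.25(39.25 + 0.25p_{Quill}), which gives 0.9375p_{Quill} = 50.0625 ⇒ p_{Quill} = 53.4.
Then p_{Folio} = 39.25 + 0.25·53.4 = 52.6.
q_{Quill} = 117 − 2·53.4 + 52.6 = 62.8.

62.8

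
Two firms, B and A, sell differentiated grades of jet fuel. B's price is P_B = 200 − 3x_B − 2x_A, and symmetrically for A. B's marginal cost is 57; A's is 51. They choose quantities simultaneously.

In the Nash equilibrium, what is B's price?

Firm B's profit: π = x_B(200 − 3x_B − 2x_A) − 57x_B.
∂π/∂x_B = 143 − 6x_B − 2x_A = 0 ⇒ x_B = 143/6 − (1/3)x_A.
Similarly x_A = 149/6 − (1/3)x_B.
Solving the two reaction functions simultaneously: (1 − (−1/3)(−1/3))x_B = 143/6 − (1/3)·(149/6), so (8/9)x_B = 140/9 and x_B = 17.5.
Then x_A = 149/6 − (1/3)·17.5 = 19.
P_B = 200 − 3·17.5 − 2·19 = 109.5.

109.5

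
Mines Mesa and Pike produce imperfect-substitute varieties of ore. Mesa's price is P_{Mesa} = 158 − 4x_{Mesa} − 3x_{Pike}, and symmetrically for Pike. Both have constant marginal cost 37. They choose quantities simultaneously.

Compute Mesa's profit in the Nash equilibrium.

Mine Mesa's profit: π = x_{Mesa}(158 − 4x_{Mesa} − 3x_{Pike}) − 37x_{Mesa}.
∂π/∂x_{Mesa} = 121 − 8x_{Mesa} − 3x_{Pike} = 0 ⇒ x_{Mesa} = 15.125 − 0.375x_{Pike}.
The game is symmetric, so in equilibrium x_{Pike} = x_{Mesa}: the reaction function gives 1.375x_{Mesa} = 15.125, hence x_{Mesa} = 11.
P_{Mesa} = 158 − 4·11 − 3·11 = 81.
Profit = (81 − 37)·11 = 484.

484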